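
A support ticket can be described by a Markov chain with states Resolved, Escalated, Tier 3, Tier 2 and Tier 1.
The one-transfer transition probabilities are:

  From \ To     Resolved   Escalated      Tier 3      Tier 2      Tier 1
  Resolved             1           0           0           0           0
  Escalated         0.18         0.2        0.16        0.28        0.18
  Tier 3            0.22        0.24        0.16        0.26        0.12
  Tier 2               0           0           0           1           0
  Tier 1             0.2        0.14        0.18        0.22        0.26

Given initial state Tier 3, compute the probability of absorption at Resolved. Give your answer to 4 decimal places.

Let h(s) be the probability of absorption at Resolved starting from transient state s. Then h(Resolved) = 1 and h(Tier 2) = 0. By first-step analysis:
h(Escalated) = 0.18·1 + 0.2·h(Escalated) + 0.16·h(Tier 3) + 0.28·0 + 0.18·h(Tier 1)
h(Tier 3) = 0.22·1 + 0.24·h(Escalated) + 0.16·h(Tier 3) + 0.26·0 + 0.12·h(Tier 1)
h(Tier 1) = 0.2·1 + 0.14·h(Escalated) + 0.18·h(Tier 3) + 0.22·0 + 0.26·h(Tier 1)
Solving: h(Escalated) = 0.4173, h(Tier 3) = 0.4465, h(Tier 1) = 0.4578.
Starting from Tier 3, the probability is 0.4465.

0.4465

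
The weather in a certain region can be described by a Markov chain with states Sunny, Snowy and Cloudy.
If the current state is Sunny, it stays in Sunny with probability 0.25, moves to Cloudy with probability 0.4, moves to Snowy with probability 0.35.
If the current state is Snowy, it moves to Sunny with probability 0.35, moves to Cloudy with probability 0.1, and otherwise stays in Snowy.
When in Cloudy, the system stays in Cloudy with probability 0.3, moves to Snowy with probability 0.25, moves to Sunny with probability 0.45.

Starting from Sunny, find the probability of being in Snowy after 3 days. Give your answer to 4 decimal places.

0.4005

Propagate the distribution vector 3 days from Sunny.
After 0 days: (1.0000, 0.0000, 0.0000)
After 1 day: (0.2500, 0.3500, 0.4000)
After 2 days: (0.3650, 0.3800, 0.2550)
After 3 days: (0.3390, 0.4005, 0.2605)
P(in Snowy after 3 days) = 0.4005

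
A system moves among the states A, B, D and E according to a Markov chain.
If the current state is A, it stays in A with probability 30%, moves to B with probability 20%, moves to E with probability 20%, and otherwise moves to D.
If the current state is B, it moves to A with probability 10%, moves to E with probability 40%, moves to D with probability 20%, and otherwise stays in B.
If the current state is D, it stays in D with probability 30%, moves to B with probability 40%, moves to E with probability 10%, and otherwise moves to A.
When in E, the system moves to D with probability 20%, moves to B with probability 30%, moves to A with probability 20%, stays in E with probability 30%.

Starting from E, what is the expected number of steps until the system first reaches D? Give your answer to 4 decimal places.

Let t(s) be the expected number of steps to first reach D from state s, with t(D) = 0. Conditioning on the first step:
t(A) = 1 + 0.3·t(A) + 0.2·t(B) + 0.2·t(E)
t(B) = 1 + 0.1·t(A) + 0.3·t(B) + 0.4·t(E)
t(E) = 1 + 0.2·t(A) + 0.3·t(B) + 0.3·t(E)
Solving: t(A) = 4.0513, t(B) = 4.6154, t(E) = 4.5641.
Expected steps from E to D: 4.5641.

4.5641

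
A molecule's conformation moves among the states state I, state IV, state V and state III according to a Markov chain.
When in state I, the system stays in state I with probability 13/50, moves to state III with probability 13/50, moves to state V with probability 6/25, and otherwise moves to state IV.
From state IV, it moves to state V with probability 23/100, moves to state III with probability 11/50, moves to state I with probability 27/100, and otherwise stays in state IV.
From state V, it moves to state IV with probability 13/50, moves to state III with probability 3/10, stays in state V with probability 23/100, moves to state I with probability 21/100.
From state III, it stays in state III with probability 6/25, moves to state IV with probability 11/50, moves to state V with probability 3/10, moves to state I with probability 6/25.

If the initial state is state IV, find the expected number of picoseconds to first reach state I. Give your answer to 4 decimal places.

4.0350

Let t(s) be the expected number of picoseconds to first reach state I from state s, with t(state I) = 0. Conditioning on the first picosecond:
t(state IV) = 1 + 0.28·t(state IV) + 0.23·t(state V) + 0.22·t(state III)
t(state V) = 1 + 0.26·t(state IV) + 0.23·t(state V) + 0.3·t(state III)
t(state III) = 1 + 0.22·t(state IV) + 0.3·t(state V) + 0.24·t(state III)
Solving: t(state IV) = 4.0350, t(state V) = 4.2884, t(state III) = 4.1766.
Expected picoseconds from state IV to state I: 4.0350.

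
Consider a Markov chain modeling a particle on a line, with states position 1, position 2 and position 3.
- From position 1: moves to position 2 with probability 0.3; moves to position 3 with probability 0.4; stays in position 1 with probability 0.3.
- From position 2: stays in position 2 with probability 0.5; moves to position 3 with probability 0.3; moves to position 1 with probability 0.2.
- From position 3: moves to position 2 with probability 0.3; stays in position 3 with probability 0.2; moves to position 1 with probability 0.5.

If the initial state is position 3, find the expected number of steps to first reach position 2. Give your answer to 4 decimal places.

3.3333

Let t(s) be the expected number of steps to first reach position 2 from state s, with t(position 2) = 0. Conditioning on the first step:
t(position 1) = 1 + 0.3·t(position 1) + 0.4·t(position 3)
t(position 3) = 1 + 0.5·t(position 1) + 0.2·t(position 3)
Solving: t(position 1) = 3.3333, t(position 3) = 3.3333.
Expected steps from position 3 to position 2: 3.3333.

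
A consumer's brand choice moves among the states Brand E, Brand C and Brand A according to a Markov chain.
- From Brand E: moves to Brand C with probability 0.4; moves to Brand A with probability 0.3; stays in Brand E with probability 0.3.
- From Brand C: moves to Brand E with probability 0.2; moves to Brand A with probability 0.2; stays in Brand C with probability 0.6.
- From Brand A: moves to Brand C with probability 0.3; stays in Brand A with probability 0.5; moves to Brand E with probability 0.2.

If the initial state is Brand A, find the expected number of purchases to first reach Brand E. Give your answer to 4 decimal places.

5.0000

Let t(s) be the expected number of purchases to first reach Brand E from state s, with t(Brand E) = 0. Conditioning on the first purchase:
t(Brand C) = 1 + 0.6·t(Brand C) + 0.2·t(Brand A)
t(Brand A) = 1 + 0.3·t(Brand C) + 0.5·t(Brand A)
Solving: t(Brand C) = 5.0000, t(Brand A) = 5.0000.
Expected purchases from Brand A to Brand E: 5.0000.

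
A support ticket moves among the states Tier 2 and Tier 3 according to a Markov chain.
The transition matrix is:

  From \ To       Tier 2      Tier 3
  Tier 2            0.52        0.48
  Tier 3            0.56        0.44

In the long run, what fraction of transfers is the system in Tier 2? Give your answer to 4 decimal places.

Let the stationary distribution be π with π = πP and π_1 + π_2 = 1.
π_1 = 0.52·π_1 + 0.56·π_2
Solving with the normalization constraint gives π = (0.5385, 0.4615).
So the stationary probability of Tier 2 is 0.5385.

0.5385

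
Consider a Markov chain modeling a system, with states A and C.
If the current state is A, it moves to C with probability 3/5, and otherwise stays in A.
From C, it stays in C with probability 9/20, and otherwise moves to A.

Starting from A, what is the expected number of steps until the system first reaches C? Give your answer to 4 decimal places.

1.6667

Let t(s) be the expected number of steps to first reach C from state s, with t(C) = 0. Conditioning on the first step:
t(A) = 1 + 0.4·t(A)
Solving: t(A) = 1.6667.
Expected steps from A to C: 1.6667.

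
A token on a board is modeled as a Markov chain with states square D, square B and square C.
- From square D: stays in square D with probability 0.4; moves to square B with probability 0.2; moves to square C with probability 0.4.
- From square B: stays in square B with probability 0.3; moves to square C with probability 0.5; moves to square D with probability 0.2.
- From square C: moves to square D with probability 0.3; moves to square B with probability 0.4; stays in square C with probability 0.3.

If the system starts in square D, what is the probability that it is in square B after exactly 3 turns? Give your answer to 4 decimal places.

0.3060

Propagate the distribution vector 3 turns from square D.
After 0 turns: (1.0000, 0.0000, 0.0000)
After 1 turn: (0.4000, 0.2000, 0.4000)
After 2 turns: (0.3200, 0.3000, 0.3800)
After 3 turns: (0.3020, 0.3060, 0.3920)
P(in square B after 3 turns) = 0.3060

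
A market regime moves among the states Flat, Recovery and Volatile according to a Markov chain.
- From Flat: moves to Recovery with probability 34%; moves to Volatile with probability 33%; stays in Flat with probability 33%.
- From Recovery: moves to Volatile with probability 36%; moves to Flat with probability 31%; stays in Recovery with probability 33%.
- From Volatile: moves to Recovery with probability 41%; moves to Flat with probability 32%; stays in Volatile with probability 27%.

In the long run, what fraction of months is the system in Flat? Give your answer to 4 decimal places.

0.3196

Let the stationary distribution be π with π = πP and π_1 + π_2 + π_3 = 1.
π_1 = 0.33·π_1 + 0.31·π_2 + 0.32·π_3
π_2 = 0.34·π_1 + 0.33·π_2 + 0.41·π_3
Solving with the normalization constraint gives π = (0.3196, 0.3589, 0.3215).
So the stationary probability of Flat is 0.3196.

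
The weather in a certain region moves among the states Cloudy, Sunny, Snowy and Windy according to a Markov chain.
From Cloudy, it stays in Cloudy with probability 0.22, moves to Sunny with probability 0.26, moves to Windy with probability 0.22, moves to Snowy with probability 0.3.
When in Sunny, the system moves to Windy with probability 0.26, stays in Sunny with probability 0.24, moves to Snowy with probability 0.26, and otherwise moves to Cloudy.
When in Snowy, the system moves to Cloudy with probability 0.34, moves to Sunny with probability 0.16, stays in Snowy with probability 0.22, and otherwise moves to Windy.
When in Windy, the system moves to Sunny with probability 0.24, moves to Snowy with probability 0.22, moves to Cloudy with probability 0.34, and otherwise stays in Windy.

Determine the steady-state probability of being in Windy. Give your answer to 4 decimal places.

0.2393

Let the stationary distribution be π with π = πP and π_1 + π_2 + π_3 + π_4 = 1.
π_1 = 0.22·π_1 + 0.24·π_2 + 0.34·π_3 + 0.34·π_4
π_2 = 0.26·π_1 + 0.24·π_2 + 0.16·π_3 + 0.24·π_4
π_3 = 0.3·π_1 + 0.26·π_2 + 0.22·π_3 + 0.22·π_4
Solving with the normalization constraint gives π = (0.2834, 0.2255, 0.2517, 0.2393).
So the stationary probability of Windy is 0.2393.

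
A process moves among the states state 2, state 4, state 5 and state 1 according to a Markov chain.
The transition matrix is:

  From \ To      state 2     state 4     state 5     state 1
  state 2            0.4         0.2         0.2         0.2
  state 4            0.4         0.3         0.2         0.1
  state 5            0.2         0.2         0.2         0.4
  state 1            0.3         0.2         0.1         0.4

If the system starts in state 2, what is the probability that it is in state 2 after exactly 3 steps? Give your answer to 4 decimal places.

Propagate the distribution vector 3 steps from state 2.
After 0 steps: (1.0000, 0.0000, 0.0000, 0.0000)
After 1 step: (0.4000, 0.2000, 0.2000, 0.2000)
After 2 steps: (0.3400, 0.2200, 0.1800, 0.2600)
After 3 steps: (0.3380, 0.2220, 0.1740, 0.2660)
P(in state 2 after 3 steps) = 0.3380

0.3380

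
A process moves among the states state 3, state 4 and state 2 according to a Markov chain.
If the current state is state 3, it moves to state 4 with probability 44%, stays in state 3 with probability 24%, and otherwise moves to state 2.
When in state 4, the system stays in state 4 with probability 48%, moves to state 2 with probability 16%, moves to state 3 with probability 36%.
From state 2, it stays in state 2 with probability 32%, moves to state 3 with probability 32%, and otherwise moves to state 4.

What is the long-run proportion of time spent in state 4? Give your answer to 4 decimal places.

Let the stationary distribution be π with π = πP and π_1 + π_2 + π_3 = 1.
π_1 = 0.24·π_1 + 0.36·π_2 + 0.32·π_3
π_2 = 0.44·π_1 + 0.48·π_2 + 0.36·π_3
Solving with the normalization constraint gives π = (0.3125, 0.4375, 0.2500).
So the stationary probability of state 4 is 0.4375.

0.4375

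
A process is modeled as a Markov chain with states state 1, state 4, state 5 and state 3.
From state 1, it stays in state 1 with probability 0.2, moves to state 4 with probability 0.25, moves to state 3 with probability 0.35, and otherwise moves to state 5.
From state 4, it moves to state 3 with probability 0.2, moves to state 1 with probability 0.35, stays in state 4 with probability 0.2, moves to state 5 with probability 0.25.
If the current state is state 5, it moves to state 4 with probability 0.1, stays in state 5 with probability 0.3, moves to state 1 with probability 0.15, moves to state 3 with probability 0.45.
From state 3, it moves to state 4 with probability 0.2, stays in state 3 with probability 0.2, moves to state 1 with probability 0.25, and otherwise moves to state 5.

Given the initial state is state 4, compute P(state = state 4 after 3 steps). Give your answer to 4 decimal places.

Propagate the distribution vector 3 steps from state 4.
After 0 steps: (0.0000, 1.0000, 0.0000, 0.0000)
After 1 step: (0.3500, 0.2000, 0.2500, 0.2000)
After 2 steps: (0.2275, 0.1925, 0.2650, 0.3150)
After 3 steps: (0.2314, 0.1849, 0.2834, 0.3004)
P(in state 4 after 3 steps) = 0.1849

0.1849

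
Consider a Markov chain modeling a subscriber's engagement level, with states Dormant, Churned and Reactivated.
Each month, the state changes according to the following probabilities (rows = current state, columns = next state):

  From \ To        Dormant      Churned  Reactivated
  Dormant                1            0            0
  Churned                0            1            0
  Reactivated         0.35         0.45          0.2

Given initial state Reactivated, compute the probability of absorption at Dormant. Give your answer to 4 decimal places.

Let h(s) be the probability of absorption at Dormant starting from transient state s. Then h(Dormant) = 1 and h(Churned) = 0. By first-step analysis:
h(Reactivated) = 0.35·1 + 0.45·0 + 0.2·h(Reactivated)
Solving: h(Reactivated) = 0.4375.
Starting from Reactivated, the probability is 0.4375.

0.4375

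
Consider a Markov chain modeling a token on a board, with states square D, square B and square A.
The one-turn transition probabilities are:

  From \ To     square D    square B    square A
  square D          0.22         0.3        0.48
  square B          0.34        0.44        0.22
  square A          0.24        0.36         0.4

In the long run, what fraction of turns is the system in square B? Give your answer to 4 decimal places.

Let the stationary distribution be π with π = πP and π_1 + π_2 + π_3 = 1.
π_1 = 0.22·π_1 + 0.34·π_2 + 0.24·π_3
π_2 = 0.3·π_1 + 0.44·π_2 + 0.36·π_3
Solving with the normalization constraint gives π = (0.2719, 0.3736, 0.3545).
So the stationary probability of square B is 0.3736.

0.3736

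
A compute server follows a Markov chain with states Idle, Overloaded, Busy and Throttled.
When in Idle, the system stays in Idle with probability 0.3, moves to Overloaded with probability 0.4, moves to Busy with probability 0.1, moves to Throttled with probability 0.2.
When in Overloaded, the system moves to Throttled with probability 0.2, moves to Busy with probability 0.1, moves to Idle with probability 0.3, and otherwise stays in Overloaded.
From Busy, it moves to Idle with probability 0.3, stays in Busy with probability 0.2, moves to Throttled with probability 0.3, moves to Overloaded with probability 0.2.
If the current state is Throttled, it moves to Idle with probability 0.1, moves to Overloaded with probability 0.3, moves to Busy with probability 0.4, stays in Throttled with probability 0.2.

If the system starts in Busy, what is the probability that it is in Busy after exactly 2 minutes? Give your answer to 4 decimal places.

Propagate the distribution vector 2 minutes from Busy.
After 0 minutes: (0.0000, 0.0000, 1.0000, 0.0000)
After 1 minute: (0.3000, 0.2000, 0.2000, 0.3000)
After 2 minutes: (0.2400, 0.3300, 0.2100, 0.2200)
P(in Busy after 2 minutes) = 0.2100

0.2100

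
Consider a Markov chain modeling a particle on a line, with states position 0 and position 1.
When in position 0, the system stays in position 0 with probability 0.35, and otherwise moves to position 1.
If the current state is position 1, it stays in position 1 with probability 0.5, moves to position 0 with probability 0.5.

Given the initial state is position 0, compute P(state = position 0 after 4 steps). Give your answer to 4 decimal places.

Propagate the distribution vector 4 steps from position 0.
After 0 steps: (1.0000, 0.0000)
After 1 step: (0.3500, 0.6500)
After 2 steps: (0.4475, 0.5525)
After 3 steps: (0.4329, 0.5671)
After 4 steps: (0.4351, 0.5649)
P(in position 0 after 4 steps) = 0.4351

0.4351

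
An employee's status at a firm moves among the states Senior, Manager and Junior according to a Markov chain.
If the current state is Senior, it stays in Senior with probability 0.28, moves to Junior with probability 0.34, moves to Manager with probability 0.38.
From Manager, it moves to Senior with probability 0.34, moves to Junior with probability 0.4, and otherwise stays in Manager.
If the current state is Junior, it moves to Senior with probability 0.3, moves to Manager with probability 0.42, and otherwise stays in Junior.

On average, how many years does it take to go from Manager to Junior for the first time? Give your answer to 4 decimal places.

Let t(s) be the expected number of years to first reach Junior from state s, with t(Junior) = 0. Conditioning on the first year:
t(Senior) = 1 + 0.28·t(Senior) + 0.38·t(Manager)
t(Manager) = 1 + 0.34·t(Senior) + 0.26·t(Manager)
Solving: t(Senior) = 2.7750, t(Manager) = 2.6264.
Expected years from Manager to Junior: 2.6264.

2.6264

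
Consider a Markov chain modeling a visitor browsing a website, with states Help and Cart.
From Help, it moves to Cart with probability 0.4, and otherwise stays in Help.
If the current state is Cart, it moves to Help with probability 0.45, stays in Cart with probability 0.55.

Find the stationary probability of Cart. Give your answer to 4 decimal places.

Let the stationary distribution be π with π = πP and π_1 + π_2 = 1.
π_1 = 0.6·π_1 + 0.45·π_2
Solving with the normalization constraint gives π = (0.5294, 0.4706).
So the stationary probability of Cart is 0.4706.

0.4706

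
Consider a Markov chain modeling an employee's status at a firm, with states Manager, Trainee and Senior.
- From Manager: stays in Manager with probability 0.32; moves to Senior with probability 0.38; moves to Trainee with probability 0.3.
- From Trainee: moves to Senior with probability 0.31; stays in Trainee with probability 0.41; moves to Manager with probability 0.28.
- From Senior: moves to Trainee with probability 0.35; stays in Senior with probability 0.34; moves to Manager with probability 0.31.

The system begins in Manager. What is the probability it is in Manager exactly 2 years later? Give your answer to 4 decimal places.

0.3042

Sum over the intermediate state after 1 year:
P = P(Manager→Manager)·P(Manager→Manager) + P(Manager→Trainee)·P(Trainee→Manager) + P(Manager→Senior)·P(Senior→Manager)
  = 0.32×0.32 + 0.3×0.28 + 0.38×0.31
  = 0.1024 + 0.0840 + 0.1178 = 0.3042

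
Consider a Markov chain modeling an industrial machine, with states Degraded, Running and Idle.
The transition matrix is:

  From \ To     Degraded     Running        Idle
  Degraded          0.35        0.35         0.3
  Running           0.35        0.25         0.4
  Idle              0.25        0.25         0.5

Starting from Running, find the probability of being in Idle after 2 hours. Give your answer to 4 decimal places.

0.4050

Sum over the intermediate state after 1 hour:
P = P(Running→Degraded)·P(Degraded→Idle) + P(Running→Running)·P(Running→Idle) + P(Running→Idle)·P(Idle→Idle)
  = 0.35×0.3 + 0.25×0.4 + 0.4×0.5
  = 0.1050 + 0.1000 + 0.2000 = 0.4050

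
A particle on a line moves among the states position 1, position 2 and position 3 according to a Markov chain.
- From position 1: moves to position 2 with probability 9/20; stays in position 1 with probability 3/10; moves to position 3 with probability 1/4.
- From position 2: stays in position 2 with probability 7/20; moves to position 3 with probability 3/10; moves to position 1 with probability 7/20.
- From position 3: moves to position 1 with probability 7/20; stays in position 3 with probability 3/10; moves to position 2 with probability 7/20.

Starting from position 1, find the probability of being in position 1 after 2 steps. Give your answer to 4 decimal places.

0.3350

Sum over the intermediate state after 1 step:
P = P(position 1→position 1)·P(position 1→position 1) + P(position 1→position 2)·P(position 2→position 1) + P(position 1→position 3)·P(position 3→position 1)
  = 0.3×0.3 + 0.45×0.35 + 0.25×0.35
  = 0.0900 + 0.1575 + 0.0875 = 0.3350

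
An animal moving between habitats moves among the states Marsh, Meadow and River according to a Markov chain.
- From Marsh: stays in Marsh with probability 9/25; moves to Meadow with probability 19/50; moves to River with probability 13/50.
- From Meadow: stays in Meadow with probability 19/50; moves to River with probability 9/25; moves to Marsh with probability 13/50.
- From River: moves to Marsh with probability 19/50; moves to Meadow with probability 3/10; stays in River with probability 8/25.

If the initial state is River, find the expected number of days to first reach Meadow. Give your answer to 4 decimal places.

3.0321

Let t(s) be the expected number of days to first reach Meadow from state s, with t(Meadow) = 0. Conditioning on the first day:
t(Marsh) = 1 + 0.36·t(Marsh) + 0.26·t(River)
t(River) = 1 + 0.38·t(Marsh) + 0.32·t(River)
Solving: t(Marsh) = 2.7943, t(River) = 3.0321.
Expected days from River to Meadow: 3.0321.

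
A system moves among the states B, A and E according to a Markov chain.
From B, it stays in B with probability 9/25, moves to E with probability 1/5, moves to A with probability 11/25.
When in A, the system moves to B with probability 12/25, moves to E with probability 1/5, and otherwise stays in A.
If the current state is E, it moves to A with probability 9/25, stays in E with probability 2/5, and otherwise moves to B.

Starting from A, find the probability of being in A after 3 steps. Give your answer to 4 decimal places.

0.3745

Propagate the distribution vector 3 steps from A.
After 0 steps: (0.0000, 1.0000, 0.0000)
After 1 step: (0.4800, 0.3200, 0.2000)
After 2 steps: (0.3744, 0.3856, 0.2400)
After 3 steps: (0.3775, 0.3745, 0.2480)
P(in A after 3 steps) = 0.3745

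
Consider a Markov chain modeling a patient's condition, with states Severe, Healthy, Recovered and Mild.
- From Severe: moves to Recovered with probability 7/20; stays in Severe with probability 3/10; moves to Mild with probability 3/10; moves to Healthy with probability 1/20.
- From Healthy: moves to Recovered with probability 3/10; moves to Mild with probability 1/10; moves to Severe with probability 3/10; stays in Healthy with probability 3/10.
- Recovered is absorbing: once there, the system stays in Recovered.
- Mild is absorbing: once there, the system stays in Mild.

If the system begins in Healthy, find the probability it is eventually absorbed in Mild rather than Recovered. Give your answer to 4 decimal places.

0.3368

Let h(s) be the probability of absorption at Mild starting from transient state s. Then h(Mild) = 1 and h(Recovered) = 0. By first-step analysis:
h(Severe) = 0.3·h(Severe) + 0.05·h(Healthy) + 0.35·0 + 0.3·1
h(Healthy) = 0.3·h(Severe) + 0.3·h(Healthy) + 0.3·0 + 0.1·1
Solving: h(Severe) = 0.4526, h(Healthy) = 0.3368.
Starting from Healthy, the probability is 0.3368.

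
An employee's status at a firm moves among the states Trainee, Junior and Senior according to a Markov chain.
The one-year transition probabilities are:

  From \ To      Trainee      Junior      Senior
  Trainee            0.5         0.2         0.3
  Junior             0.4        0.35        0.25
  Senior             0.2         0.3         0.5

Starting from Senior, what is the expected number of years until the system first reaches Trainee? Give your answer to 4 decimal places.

Let t(s) be the expected number of years to first reach Trainee from state s, with t(Trainee) = 0. Conditioning on the first year:
t(Junior) = 1 + 0.35·t(Junior) + 0.25·t(Senior)
t(Senior) = 1 + 0.3·t(Junior) + 0.5·t(Senior)
Solving: t(Junior) = 3.0000, t(Senior) = 3.8000.
Expected years from Senior to Trainee: 3.8000.

3.8000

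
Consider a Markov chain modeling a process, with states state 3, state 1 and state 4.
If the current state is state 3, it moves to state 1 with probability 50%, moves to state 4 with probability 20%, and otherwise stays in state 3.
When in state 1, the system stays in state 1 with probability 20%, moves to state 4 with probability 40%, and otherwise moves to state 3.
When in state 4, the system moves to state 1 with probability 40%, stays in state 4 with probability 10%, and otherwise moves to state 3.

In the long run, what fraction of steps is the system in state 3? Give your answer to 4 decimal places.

Let the stationary distribution be π with π = πP and π_1 + π_2 + π_3 = 1.
π_1 = 0.3·π_1 + 0.4·π_2 + 0.5·π_3
π_2 = 0.5·π_1 + 0.2·π_2 + 0.4·π_3
Solving with the normalization constraint gives π = (0.3862, 0.3655, 0.2483).
So the stationary probability of state 3 is 0.3862.

0.3862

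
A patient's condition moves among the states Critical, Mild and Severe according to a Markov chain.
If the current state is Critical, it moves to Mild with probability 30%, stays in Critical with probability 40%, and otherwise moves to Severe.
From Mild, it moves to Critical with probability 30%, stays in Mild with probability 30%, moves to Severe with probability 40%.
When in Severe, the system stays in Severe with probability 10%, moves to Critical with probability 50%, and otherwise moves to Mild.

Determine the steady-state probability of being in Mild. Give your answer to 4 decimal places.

0.3277

Let the stationary distribution be π with π = πP and π_1 + π_2 + π_3 = 1.
π_1 = 0.4·π_1 + 0.3·π_2 + 0.5·π_3
π_2 = 0.3·π_1 + 0.3·π_2 + 0.4·π_3
Solving with the normalization constraint gives π = (0.3950, 0.3277, 0.2773).
So the stationary probability of Mild is 0.3277.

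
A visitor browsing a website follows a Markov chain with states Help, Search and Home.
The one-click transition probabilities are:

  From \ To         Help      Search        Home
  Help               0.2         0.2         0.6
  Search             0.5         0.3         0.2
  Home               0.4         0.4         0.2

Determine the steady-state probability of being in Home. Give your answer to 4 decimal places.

Let the stationary distribution be π with π = πP and π_1 + π_2 + π_3 = 1.
π_1 = 0.2·π_1 + 0.5·π_2 + 0.4·π_3
π_2 = 0.2·π_1 + 0.3·π_2 + 0.4·π_3
Solving with the normalization constraint gives π = (0.3582, 0.2985, 0.3433).
So the stationary probability of Home is 0.3433.

0.3433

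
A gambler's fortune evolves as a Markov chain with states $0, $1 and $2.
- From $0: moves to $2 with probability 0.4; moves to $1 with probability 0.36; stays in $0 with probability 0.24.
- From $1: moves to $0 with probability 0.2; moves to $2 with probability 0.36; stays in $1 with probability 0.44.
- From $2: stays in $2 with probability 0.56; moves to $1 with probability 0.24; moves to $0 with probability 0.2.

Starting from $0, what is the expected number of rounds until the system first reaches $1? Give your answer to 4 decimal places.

3.3019

Let t(s) be the expected number of rounds to first reach $1 from state s, with t($1) = 0. Conditioning on the first round:
t($0) = 1 + 0.24·t($0) + 0.4·t($2)
t($2) = 1 + 0.2·t($0) + 0.56·t($2)
Solving: t($0) = 3.3019, t($2) = 3.7736.
Expected rounds from $0 to $1: 3.3019.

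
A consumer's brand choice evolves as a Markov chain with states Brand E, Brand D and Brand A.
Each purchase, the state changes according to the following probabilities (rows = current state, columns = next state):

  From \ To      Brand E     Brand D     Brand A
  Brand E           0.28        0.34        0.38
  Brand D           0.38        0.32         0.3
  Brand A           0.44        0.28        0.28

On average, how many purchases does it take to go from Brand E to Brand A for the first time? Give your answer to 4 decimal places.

Let t(s) be the expected number of purchases to first reach Brand A from state s, with t(Brand A) = 0. Conditioning on the first purchase:
t(Brand E) = 1 + 0.28·t(Brand E) + 0.34·t(Brand D)
t(Brand D) = 1 + 0.38·t(Brand E) + 0.32·t(Brand D)
Solving: t(Brand E) = 2.8302, t(Brand D) = 3.0522.
Expected purchases from Brand E to Brand A: 2.8302.

2.8302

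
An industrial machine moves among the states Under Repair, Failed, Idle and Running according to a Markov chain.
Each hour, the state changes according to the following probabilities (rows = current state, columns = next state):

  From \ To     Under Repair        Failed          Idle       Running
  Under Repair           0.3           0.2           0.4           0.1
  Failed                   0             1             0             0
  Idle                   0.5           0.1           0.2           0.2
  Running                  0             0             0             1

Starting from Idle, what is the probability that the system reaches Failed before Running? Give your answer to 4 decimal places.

Let h(s) be the probability of absorption at Failed starting from transient state s. Then h(Failed) = 1 and h(Running) = 0. By first-step analysis:
h(Under Repair) = 0.3·h(Under Repair) + 0.2·1 + 0.4·h(Idle) + 0.1·0
h(Idle) = 0.5·h(Under Repair) + 0.1·1 + 0.2·h(Idle) + 0.2·0
Solving: h(Under Repair) = 0.5556, h(Idle) = 0.4722.
Starting from Idle, the probability is 0.4722.

0.4722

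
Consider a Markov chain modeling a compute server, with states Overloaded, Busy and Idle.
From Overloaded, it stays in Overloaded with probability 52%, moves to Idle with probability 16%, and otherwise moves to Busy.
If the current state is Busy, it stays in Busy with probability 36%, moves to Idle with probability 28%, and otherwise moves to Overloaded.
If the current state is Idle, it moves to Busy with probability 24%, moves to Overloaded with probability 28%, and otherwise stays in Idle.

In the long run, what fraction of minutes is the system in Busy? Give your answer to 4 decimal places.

0.3092

Let the stationary distribution be π with π = πP and π_1 + π_2 + π_3 = 1.
π_1 = 0.52·π_1 + 0.36·π_2 + 0.28·π_3
π_2 = 0.32·π_1 + 0.36·π_2 + 0.24·π_3
Solving with the normalization constraint gives π = (0.4010, 0.3092, 0.2899).
So the stationary probability of Busy is 0.3092.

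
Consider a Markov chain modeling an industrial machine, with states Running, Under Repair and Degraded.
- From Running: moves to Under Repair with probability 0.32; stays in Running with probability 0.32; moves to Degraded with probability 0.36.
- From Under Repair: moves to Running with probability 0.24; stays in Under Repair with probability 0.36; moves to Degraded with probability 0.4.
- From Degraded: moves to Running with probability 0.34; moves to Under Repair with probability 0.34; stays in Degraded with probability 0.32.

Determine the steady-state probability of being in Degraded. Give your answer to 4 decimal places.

Let the stationary distribution be π with π = πP and π_1 + π_2 + π_3 = 1.
π_1 = 0.32·π_1 + 0.24·π_2 + 0.34·π_3
π_2 = 0.32·π_1 + 0.36·π_2 + 0.34·π_3
Solving with the normalization constraint gives π = (0.2999, 0.3408, 0.3593).
So the stationary probability of Degraded is 0.3593.

0.3593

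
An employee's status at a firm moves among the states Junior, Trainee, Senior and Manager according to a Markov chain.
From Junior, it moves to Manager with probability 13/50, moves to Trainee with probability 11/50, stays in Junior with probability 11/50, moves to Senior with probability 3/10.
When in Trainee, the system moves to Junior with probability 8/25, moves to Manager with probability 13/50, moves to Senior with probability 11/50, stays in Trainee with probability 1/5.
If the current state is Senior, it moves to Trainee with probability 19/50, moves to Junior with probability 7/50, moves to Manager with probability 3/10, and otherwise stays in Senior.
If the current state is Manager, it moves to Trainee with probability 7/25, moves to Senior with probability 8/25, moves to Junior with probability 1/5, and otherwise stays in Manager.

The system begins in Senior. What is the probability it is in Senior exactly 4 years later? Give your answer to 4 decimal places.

Propagate the distribution vector 4 years from Senior.
After 0 years: (0.0000, 0.0000, 1.0000, 0.0000)
After 1 year: (0.1400, 0.3800, 0.1800, 0.3000)
After 2 years: (0.2376, 0.2592, 0.2540, 0.2492)
After 3 years: (0.2206, 0.2704, 0.2538, 0.2552)
After 4 years: (0.2216, 0.2705, 0.2530, 0.2548)
P(in Senior after 4 years) = 0.2530

0.2530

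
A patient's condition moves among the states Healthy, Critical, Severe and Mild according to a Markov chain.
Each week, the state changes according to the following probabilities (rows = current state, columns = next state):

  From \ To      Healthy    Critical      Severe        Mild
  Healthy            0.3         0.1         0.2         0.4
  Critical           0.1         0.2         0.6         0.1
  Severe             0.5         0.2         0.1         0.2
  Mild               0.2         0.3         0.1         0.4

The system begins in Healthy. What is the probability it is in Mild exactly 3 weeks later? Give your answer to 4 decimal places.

Propagate the distribution vector 3 weeks from Healthy.
After 0 weeks: (1.0000, 0.0000, 0.0000, 0.0000)
After 1 week: (0.3000, 0.1000, 0.2000, 0.4000)
After 2 weeks: (0.2800, 0.2100, 0.1800, 0.3300)
After 3 weeks: (0.2610, 0.2050, 0.2330, 0.3010)
P(in Mild after 3 weeks) = 0.3010

0.3010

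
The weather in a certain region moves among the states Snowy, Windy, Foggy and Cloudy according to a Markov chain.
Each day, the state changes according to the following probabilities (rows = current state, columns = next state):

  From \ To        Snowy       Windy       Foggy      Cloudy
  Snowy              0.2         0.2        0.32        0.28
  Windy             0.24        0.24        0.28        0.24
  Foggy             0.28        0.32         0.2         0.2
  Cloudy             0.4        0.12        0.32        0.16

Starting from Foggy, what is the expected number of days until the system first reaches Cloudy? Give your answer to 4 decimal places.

Let t(s) be the expected number of days to first reach Cloudy from state s, with t(Cloudy) = 0. Conditioning on the first day:
t(Snowy) = 1 + 0.2·t(Snowy) + 0.2·t(Windy) + 0.32·t(Foggy)
t(Windy) = 1 + 0.24·t(Snowy) + 0.24·t(Windy) + 0.28·t(Foggy)
t(Foggy) = 1 + 0.28·t(Snowy) + 0.32·t(Windy) + 0.2·t(Foggy)
Solving: t(Snowy) = 4.0303, t(Windy) = 4.1856, t(Foggy) = 4.3348.
Expected days from Foggy to Cloudy: 4.3348.

4.3348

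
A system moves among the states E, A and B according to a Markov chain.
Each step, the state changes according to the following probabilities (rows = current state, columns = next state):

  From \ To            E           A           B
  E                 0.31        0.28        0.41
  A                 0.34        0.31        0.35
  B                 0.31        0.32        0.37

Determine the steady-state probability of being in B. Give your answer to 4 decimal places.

Let the stationary distribution be π with π = πP and π_1 + π_2 + π_3 = 1.
π_1 = 0.31·π_1 + 0.34·π_2 + 0.31·π_3
π_2 = 0.28·π_1 + 0.31·π_2 + 0.32·π_3
Solving with the normalization constraint gives π = (0.3191, 0.3042, 0.3767).
So the stationary probability of B is 0.3767.

0.3767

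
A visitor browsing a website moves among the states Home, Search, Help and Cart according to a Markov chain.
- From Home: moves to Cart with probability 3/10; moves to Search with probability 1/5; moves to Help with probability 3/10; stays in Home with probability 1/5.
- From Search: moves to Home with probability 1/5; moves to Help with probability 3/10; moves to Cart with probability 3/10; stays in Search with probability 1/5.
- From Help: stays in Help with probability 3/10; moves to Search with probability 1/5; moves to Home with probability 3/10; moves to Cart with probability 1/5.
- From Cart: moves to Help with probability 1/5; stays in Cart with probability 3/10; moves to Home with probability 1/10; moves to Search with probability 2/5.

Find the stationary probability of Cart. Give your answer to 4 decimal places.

Let the stationary distribution be π with π = πP and π_1 + π_2 + π_3 + π_4 = 1.
π_1 = 0.2·π_1 + 0.2·π_2 + 0.3·π_3 + 0.1·π_4
π_2 = 0.2·π_1 + 0.2·π_2 + 0.2·π_3 + 0.4·π_4
π_3 = 0.3·π_1 + 0.3·π_2 + 0.3·π_3 + 0.2·π_4
Solving with the normalization constraint gives π = (0.2000, 0.2545, 0.2727, 0.2727).
So the stationary probability of Cart is 0.2727.

0.2727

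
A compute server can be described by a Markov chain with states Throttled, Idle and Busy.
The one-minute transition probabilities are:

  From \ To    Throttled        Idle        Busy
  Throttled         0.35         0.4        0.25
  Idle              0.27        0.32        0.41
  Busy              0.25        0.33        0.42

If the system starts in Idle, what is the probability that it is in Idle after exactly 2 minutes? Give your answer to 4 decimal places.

0.3457

Sum over the intermediate state after 1 minute:
P = P(Idle→Throttled)·P(Throttled→Idle) + P(Idle→Idle)·P(Idle→Idle) + P(Idle→Busy)·P(Busy→Idle)
  = 0.27×0.4 + 0.32×0.32 + 0.41×0.33
  = 0.1080 + 0.1024 + 0.1353 = 0.3457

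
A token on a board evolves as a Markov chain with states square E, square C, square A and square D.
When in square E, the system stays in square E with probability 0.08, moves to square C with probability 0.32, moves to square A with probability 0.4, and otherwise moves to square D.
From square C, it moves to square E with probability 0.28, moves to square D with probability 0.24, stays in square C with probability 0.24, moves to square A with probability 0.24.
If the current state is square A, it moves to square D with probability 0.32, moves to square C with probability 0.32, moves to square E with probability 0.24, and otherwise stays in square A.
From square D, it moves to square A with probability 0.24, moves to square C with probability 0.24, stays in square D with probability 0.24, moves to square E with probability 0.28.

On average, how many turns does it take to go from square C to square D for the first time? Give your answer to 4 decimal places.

3.9887

Let t(s) be the expected number of turns to first reach square D from state s, with t(square D) = 0. Conditioning on the first turn:
t(square E) = 1 + 0.08·t(square E) + 0.32·t(square C) + 0.4·t(square A)
t(square C) = 1 + 0.28·t(square E) + 0.24·t(square C) + 0.24·t(square A)
t(square A) = 1 + 0.24·t(square E) + 0.32·t(square C) + 0.12·t(square A)
Solving: t(square E) = 4.0832, t(square C) = 3.9887, t(square A) = 3.7004.
Expected turns from square C to square D: 3.9887.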